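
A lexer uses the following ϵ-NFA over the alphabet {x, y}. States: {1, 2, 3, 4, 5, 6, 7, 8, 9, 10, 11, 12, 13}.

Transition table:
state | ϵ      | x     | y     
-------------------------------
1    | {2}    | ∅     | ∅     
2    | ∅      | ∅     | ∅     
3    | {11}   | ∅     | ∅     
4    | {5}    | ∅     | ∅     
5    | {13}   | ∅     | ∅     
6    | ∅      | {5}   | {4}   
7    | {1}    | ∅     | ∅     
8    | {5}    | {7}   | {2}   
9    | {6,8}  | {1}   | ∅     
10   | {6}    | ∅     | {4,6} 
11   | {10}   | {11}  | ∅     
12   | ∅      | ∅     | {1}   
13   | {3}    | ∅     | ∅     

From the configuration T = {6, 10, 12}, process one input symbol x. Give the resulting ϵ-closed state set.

6 on x → {5}.
No x-transition from 10, 12.
Union after reading x: {5}.
Now take the ϵ-closure:
From 5 via ϵ: add 13.
From 13 via ϵ: add 3.
From 3 via ϵ: add 11.
From 11 via ϵ: add 10.
From 10 via ϵ: add 6.
No new states can be added; the closed set is {3, 5, 6, 10, 11, 13}.

{3, 5, 6, 10, 11, 13}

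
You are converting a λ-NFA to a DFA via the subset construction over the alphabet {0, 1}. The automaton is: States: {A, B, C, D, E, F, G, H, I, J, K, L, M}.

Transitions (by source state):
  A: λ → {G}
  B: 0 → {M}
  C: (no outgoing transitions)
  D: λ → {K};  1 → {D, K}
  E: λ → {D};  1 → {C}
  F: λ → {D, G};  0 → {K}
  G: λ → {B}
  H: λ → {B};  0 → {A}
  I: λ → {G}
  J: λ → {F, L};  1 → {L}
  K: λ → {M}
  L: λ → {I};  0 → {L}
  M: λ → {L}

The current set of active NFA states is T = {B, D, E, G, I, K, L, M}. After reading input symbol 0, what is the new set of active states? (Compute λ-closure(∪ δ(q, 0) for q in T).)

{B, G, I, L, M}

B on 0 → {M}.
L on 0 → {L}.
No 0-transition from D, E, G, I, K, M.
Union after reading 0: {L, M}.
Now take the λ-closure:
From L via λ: add I.
From I via λ: add G.
From G via λ: add B.
No new states can be added; the closed set is {B, G, I, L, M}.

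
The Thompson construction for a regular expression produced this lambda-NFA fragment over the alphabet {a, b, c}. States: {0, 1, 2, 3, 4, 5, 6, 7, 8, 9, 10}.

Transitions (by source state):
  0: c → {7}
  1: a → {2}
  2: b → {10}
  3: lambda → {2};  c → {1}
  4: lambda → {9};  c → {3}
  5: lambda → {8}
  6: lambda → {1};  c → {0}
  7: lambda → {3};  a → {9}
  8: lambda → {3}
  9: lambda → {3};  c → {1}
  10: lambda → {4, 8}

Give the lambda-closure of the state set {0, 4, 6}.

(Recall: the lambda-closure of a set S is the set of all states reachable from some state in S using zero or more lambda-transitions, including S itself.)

{0, 1, 2, 3, 4, 6, 9}

Start with {0, 4, 6}.
From 4 via lambda: add 9.
From 6 via lambda: add 1.
From 9 via lambda: add 3.
From 3 via lambda: add 2.
No new states can be added; the closed set is {0, 1, 2, 3, 4, 6, 9}.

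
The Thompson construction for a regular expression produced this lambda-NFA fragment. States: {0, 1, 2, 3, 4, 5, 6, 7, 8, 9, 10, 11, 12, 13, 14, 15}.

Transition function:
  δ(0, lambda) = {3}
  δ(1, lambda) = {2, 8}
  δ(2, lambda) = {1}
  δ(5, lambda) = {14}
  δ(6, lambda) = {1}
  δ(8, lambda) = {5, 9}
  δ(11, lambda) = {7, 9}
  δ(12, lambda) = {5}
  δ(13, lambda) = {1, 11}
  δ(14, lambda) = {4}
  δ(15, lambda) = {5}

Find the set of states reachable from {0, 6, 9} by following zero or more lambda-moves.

Start with {0, 6, 9}.
From 0 via lambda: add 3.
From 6 via lambda: add 1.
From 1 via lambda: add 2, 8.
From 8 via lambda: add 5.
From 5 via lambda: add 14.
From 14 via lambda: add 4.
No new states can be added; the closed set is {0, 1, 2, 3, 4, 5, 6, 8, 9, 14}.

{0, 1, 2, 3, 4, 5, 6, 8, 9, 14}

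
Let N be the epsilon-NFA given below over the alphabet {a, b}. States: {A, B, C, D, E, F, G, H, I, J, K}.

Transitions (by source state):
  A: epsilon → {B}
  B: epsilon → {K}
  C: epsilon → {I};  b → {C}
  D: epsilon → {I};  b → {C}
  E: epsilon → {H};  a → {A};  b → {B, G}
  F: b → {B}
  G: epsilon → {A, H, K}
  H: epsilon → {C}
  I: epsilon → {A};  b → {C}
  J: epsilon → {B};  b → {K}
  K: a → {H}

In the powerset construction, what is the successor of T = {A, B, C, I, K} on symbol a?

{A, B, C, H, I, K}

K on a → {H}.
No a-transition from A, B, C, I.
Union after reading a: {H}.
Now take the epsilon-closure:
From H via epsilon: add C.
From C via epsilon: add I.
From I via epsilon: add A.
From A via epsilon: add B.
From B via epsilon: add K.
No new states can be added; the closed set is {A, B, C, H, I, K}.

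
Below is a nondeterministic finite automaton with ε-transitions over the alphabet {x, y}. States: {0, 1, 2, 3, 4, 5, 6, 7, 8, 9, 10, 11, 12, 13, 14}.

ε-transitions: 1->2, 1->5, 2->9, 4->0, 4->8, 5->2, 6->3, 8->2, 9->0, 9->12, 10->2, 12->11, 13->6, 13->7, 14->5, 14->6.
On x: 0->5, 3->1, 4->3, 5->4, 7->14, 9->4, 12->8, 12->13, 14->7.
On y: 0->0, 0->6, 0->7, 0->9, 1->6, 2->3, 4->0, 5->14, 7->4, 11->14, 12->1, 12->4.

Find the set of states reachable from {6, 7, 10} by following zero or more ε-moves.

{0, 2, 3, 6, 7, 9, 10, 11, 12}

Start with {6, 7, 10}.
From 6 via ε: add 3.
From 10 via ε: add 2.
From 2 via ε: add 9.
From 9 via ε: add 0, 12.
From 12 via ε: add 11.
No new states can be added; the closed set is {0, 2, 3, 6, 7, 9, 10, 11, 12}.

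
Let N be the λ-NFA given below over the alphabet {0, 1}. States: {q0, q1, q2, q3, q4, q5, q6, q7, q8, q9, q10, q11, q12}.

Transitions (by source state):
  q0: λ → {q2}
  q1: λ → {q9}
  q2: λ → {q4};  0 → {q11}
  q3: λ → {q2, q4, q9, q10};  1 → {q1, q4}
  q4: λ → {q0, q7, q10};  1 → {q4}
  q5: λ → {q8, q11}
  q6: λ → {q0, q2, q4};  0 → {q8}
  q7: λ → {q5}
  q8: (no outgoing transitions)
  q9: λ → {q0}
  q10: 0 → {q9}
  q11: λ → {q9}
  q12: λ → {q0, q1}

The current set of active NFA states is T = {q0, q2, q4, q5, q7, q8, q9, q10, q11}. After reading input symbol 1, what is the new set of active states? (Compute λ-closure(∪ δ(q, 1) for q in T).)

q4 on 1 → {q4}.
No 1-transition from q0, q2, q5, q7, q8, q9, q10, q11.
Union after reading 1: {q4}.
Now take the λ-closure:
From q4 via λ: add q0, q7, q10.
From q0 via λ: add q2.
From q7 via λ: add q5.
From q5 via λ: add q8, q11.
From q11 via λ: add q9.
No new states can be added; the closed set is {q0, q2, q4, q5, q7, q8, q9, q10, q11}.

{q0, q2, q4, q5, q7, q8, q9, q10, q11}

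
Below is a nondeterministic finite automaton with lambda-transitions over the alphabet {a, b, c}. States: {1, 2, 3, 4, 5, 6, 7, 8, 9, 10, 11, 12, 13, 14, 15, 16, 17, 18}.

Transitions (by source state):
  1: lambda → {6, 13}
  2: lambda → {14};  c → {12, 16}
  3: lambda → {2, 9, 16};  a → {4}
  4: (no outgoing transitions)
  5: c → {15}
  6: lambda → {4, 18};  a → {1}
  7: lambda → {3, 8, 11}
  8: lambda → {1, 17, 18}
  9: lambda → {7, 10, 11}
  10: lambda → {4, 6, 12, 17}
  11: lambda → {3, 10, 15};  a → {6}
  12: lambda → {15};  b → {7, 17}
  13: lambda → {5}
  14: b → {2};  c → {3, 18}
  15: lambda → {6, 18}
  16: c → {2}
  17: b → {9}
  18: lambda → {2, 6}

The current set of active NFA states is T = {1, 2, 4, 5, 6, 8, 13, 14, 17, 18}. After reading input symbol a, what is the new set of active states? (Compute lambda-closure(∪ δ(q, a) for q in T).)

{1, 2, 4, 5, 6, 13, 14, 18}

6 on a → {1}.
No a-transition from 1, 2, 4, 5, 8, 13, 14, 17, 18.
Union after reading a: {1}.
Now take the lambda-closure:
From 1 via lambda: add 6, 13.
From 6 via lambda: add 4, 18.
From 13 via lambda: add 5.
From 18 via lambda: add 2.
From 2 via lambda: add 14.
No new states can be added; the closed set is {1, 2, 4, 5, 6, 13, 14, 18}.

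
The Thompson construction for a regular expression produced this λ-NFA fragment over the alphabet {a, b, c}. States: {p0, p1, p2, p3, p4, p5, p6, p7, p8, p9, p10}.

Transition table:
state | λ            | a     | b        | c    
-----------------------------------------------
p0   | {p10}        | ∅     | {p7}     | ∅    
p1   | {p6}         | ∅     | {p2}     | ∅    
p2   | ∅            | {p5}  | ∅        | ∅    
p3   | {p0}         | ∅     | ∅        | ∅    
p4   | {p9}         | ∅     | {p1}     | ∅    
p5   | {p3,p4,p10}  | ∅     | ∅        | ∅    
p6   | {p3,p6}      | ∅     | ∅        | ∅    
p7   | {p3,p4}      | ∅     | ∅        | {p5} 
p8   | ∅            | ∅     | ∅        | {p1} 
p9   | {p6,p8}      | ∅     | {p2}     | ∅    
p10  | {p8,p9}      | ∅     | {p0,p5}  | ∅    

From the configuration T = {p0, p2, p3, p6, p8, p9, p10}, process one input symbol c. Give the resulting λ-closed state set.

{p0, p1, p3, p6, p8, p9, p10}

p8 on c → {p1}.
No c-transition from p0, p2, p3, p6, p9, p10.
Union after reading c: {p1}.
Now take the λ-closure:
From p1 via λ: add p6.
From p6 via λ: add p3.
From p3 via λ: add p0.
From p0 via λ: add p10.
From p10 via λ: add p8, p9.
No new states can be added; the closed set is {p0, p1, p3, p6, p8, p9, p10}.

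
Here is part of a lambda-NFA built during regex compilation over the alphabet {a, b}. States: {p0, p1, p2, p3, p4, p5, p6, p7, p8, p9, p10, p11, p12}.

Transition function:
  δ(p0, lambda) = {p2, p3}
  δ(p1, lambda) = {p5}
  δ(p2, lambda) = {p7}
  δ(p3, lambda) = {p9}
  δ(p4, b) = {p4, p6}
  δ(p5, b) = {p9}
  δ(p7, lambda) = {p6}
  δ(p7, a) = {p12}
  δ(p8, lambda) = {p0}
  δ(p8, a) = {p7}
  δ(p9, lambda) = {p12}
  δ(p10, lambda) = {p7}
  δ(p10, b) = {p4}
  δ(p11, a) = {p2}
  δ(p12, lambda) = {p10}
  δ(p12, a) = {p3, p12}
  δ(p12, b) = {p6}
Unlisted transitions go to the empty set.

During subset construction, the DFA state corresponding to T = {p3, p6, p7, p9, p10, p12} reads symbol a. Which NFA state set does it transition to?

{p3, p6, p7, p9, p10, p12}

p7 on a → {p12}.
p12 on a → {p3, p12}.
No a-transition from p3, p6, p9, p10.
Union after reading a: {p3, p12}.
Now take the lambda-closure:
From p3 via lambda: add p9.
From p12 via lambda: add p10.
From p10 via lambda: add p7.
From p7 via lambda: add p6.
No new states can be added; the closed set is {p3, p6, p7, p9, p10, p12}.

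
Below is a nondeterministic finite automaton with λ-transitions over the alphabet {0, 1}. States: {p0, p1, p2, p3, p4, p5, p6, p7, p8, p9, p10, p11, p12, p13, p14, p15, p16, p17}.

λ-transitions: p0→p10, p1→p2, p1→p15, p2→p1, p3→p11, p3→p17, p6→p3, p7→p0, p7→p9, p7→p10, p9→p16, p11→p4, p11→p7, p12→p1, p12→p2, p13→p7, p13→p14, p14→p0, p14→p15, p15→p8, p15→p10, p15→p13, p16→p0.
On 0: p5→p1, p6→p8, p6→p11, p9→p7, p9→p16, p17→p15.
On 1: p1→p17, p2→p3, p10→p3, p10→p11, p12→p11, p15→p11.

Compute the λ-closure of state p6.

{p0, p3, p4, p6, p7, p9, p10, p11, p16, p17}

Start with {p6}.
From p6 via λ: add p3.
From p3 via λ: add p11, p17.
From p11 via λ: add p4, p7.
From p7 via λ: add p0, p9, p10.
From p9 via λ: add p16.
No new states can be added; the closed set is {p0, p3, p4, p6, p7, p9, p10, p11, p16, p17}.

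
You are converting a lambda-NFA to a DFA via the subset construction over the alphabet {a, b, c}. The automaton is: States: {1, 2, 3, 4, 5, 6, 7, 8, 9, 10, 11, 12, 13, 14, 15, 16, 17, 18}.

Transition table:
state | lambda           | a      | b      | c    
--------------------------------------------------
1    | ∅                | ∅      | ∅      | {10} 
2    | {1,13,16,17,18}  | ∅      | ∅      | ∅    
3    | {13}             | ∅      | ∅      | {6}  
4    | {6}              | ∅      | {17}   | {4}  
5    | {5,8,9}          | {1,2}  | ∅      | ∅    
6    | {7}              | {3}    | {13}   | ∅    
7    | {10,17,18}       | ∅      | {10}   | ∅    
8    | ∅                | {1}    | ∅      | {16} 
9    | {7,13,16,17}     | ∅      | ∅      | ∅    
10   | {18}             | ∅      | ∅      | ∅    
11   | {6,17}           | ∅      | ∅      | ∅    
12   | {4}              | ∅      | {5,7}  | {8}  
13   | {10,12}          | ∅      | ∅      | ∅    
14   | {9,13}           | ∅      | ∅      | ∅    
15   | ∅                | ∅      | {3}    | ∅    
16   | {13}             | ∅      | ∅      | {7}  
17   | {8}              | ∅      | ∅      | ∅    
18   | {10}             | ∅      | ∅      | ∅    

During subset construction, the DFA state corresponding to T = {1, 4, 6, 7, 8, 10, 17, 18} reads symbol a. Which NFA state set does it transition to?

6 on a → {3}.
8 on a → {1}.
No a-transition from 1, 4, 7, 10, 17, 18.
Union after reading a: {1, 3}.
Now take the lambda-closure:
From 3 via lambda: add 13.
From 13 via lambda: add 10, 12.
From 10 via lambda: add 18.
From 12 via lambda: add 4.
From 4 via lambda: add 6.
From 6 via lambda: add 7.
From 7 via lambda: add 17.
From 17 via lambda: add 8.
No new states can be added; the closed set is {1, 3, 4, 6, 7, 8, 10, 12, 13, 17, 18}.

{1, 3, 4, 6, 7, 8, 10, 12, 13, 17, 18}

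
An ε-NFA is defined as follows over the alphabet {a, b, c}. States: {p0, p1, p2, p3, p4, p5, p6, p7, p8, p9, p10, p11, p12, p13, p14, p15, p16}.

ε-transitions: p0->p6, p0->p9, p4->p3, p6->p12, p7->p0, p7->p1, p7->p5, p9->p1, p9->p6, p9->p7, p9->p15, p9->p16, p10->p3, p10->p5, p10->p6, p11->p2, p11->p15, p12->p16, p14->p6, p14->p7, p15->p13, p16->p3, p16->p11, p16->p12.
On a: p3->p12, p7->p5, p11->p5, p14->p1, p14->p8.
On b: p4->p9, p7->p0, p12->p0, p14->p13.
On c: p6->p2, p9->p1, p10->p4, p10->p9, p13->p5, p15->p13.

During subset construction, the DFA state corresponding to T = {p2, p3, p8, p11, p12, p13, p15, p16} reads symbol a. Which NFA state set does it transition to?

{p2, p3, p5, p11, p12, p13, p15, p16}

p3 on a → {p12}.
p11 on a → {p5}.
No a-transition from p2, p8, p12, p13, p15, p16.
Union after reading a: {p5, p12}.
Now take the ε-closure:
From p12 via ε: add p16.
From p16 via ε: add p3, p11.
From p11 via ε: add p2, p15.
From p15 via ε: add p13.
No new states can be added; the closed set is {p2, p3, p5, p11, p12, p13, p15, p16}.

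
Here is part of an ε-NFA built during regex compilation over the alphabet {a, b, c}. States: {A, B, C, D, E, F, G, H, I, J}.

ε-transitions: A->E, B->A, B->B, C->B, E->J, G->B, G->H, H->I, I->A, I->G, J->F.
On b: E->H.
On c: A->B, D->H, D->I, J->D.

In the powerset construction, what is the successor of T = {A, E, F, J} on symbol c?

{A, B, D, E, F, J}

A on c → {B}.
J on c → {D}.
No c-transition from E, F.
Union after reading c: {B, D}.
Now take the ε-closure:
From B via ε: add A.
From A via ε: add E.
From E via ε: add J.
From J via ε: add F.
No new states can be added; the closed set is {A, B, D, E, F, J}.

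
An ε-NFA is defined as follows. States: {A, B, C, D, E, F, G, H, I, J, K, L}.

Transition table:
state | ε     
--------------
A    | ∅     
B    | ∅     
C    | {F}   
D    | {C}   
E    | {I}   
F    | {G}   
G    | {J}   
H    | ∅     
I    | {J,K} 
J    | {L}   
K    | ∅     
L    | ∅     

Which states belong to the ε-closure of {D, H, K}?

{C, D, F, G, H, J, K, L}

Start with {D, H, K}.
From D via ε: add C.
From C via ε: add F.
From F via ε: add G.
From G via ε: add J.
From J via ε: add L.
No new states can be added; the closed set is {C, D, F, G, H, J, K, L}.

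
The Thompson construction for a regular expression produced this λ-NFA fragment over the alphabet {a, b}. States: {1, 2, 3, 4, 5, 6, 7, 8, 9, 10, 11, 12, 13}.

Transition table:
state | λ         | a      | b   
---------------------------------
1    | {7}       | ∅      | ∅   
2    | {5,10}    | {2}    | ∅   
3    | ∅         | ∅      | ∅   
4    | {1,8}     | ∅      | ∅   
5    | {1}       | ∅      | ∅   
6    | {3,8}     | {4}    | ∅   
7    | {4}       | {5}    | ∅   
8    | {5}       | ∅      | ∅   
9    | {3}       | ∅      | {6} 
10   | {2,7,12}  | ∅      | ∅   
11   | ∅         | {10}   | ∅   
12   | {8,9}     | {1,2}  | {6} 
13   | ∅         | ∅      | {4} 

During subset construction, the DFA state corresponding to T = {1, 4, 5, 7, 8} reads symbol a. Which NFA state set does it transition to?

{1, 4, 5, 7, 8}

7 on a → {5}.
No a-transition from 1, 4, 5, 8.
Union after reading a: {5}.
Now take the λ-closure:
From 5 via λ: add 1.
From 1 via λ: add 7.
From 7 via λ: add 4.
From 4 via λ: add 8.
No new states can be added; the closed set is {1, 4, 5, 7, 8}.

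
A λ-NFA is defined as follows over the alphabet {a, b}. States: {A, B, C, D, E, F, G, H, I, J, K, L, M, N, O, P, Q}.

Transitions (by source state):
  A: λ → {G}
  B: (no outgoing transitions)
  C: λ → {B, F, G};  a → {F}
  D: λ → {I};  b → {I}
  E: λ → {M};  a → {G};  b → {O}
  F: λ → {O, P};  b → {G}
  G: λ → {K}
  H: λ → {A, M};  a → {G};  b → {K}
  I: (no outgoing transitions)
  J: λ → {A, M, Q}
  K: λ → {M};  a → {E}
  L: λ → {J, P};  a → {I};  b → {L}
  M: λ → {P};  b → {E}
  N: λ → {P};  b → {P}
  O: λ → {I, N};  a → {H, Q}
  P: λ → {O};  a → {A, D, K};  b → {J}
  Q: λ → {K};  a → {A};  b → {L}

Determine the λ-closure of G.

Start with {G}.
From G via λ: add K.
From K via λ: add M.
From M via λ: add P.
From P via λ: add O.
From O via λ: add I, N.
No new states can be added; the closed set is {G, I, K, M, N, O, P}.

{G, I, K, M, N, O, P}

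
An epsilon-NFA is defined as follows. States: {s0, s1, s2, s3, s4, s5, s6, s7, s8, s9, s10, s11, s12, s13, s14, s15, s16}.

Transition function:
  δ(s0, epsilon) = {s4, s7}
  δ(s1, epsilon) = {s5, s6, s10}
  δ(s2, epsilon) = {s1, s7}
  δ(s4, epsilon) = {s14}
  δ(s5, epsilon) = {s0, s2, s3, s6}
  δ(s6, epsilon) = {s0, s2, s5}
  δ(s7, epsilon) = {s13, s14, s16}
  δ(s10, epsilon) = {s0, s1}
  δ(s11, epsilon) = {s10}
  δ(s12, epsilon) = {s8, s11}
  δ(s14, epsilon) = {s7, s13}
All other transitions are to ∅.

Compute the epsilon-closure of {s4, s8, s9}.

{s4, s7, s8, s9, s13, s14, s16}

Start with {s4, s8, s9}.
From s4 via epsilon: add s14.
From s14 via epsilon: add s7, s13.
From s7 via epsilon: add s16.
No new states can be added; the closed set is {s4, s7, s8, s9, s13, s14, s16}.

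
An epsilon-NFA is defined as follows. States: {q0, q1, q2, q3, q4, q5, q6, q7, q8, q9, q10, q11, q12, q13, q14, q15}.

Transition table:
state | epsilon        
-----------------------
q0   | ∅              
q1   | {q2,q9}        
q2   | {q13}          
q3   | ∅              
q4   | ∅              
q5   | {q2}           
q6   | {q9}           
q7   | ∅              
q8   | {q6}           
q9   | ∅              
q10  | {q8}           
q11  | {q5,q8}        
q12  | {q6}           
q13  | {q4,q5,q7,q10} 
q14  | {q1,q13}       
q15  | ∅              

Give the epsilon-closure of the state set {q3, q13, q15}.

Start with {q3, q13, q15}.
From q13 via epsilon: add q4, q5, q7, q10.
From q5 via epsilon: add q2.
From q10 via epsilon: add q8.
From q8 via epsilon: add q6.
From q6 via epsilon: add q9.
No new states can be added; the closed set is {q2, q3, q4, q5, q6, q7, q8, q9, q10, q13, q15}.

{q2, q3, q4, q5, q6, q7, q8, q9, q10, q13, q15}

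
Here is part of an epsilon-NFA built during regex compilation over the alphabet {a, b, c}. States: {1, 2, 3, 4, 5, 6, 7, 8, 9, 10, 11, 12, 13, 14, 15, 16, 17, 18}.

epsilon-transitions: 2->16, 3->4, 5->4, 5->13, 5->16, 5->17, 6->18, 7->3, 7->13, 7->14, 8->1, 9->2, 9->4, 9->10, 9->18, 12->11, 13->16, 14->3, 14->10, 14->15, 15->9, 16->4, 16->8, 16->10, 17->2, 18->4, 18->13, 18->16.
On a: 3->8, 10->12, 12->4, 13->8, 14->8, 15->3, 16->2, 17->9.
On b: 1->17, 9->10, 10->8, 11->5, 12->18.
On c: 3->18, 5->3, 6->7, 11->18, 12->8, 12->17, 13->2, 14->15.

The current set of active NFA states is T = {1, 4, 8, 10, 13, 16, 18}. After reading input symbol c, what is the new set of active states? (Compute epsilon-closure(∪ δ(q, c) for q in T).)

{1, 2, 4, 8, 10, 16}

13 on c → {2}.
No c-transition from 1, 4, 8, 10, 16, 18.
Union after reading c: {2}.
Now take the epsilon-closure:
From 2 via epsilon: add 16.
From 16 via epsilon: add 4, 8, 10.
From 8 via epsilon: add 1.
No new states can be added; the closed set is {1, 2, 4, 8, 10, 16}.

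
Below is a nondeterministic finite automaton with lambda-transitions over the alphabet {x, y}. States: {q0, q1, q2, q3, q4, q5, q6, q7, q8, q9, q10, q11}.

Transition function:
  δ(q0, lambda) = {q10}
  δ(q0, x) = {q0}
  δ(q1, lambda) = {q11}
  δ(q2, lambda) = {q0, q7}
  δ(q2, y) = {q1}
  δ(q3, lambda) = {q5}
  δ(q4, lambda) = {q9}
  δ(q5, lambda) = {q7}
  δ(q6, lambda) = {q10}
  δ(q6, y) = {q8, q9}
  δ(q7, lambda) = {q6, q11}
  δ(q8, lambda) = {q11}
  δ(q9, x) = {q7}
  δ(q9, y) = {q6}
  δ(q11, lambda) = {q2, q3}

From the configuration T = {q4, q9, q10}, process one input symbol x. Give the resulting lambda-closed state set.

{q0, q2, q3, q5, q6, q7, q10, q11}

q9 on x → {q7}.
No x-transition from q4, q10.
Union after reading x: {q7}.
Now take the lambda-closure:
From q7 via lambda: add q6, q11.
From q6 via lambda: add q10.
From q11 via lambda: add q2, q3.
From q2 via lambda: add q0.
From q3 via lambda: add q5.
No new states can be added; the closed set is {q0, q2, q3, q5, q6, q7, q10, q11}.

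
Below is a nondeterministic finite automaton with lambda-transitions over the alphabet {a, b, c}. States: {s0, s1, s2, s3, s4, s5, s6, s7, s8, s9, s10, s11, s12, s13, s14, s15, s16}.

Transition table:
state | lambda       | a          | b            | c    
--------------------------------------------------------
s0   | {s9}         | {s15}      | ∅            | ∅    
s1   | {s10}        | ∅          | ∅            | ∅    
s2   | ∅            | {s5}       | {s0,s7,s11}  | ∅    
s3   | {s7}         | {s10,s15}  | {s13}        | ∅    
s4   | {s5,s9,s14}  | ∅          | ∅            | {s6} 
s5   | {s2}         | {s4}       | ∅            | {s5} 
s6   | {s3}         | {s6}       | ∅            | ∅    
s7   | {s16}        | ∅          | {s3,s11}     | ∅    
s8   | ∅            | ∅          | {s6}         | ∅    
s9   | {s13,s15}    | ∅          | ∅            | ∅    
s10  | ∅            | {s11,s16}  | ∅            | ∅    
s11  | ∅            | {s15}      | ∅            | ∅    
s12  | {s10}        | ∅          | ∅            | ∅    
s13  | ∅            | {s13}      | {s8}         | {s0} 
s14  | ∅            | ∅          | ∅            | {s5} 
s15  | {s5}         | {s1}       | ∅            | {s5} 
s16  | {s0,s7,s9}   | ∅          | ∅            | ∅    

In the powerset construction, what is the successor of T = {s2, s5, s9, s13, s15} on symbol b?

{s0, s2, s5, s7, s8, s9, s11, s13, s15, s16}

s2 on b → {s0, s7, s11}.
s13 on b → {s8}.
No b-transition from s5, s9, s15.
Union after reading b: {s0, s7, s8, s11}.
Now take the lambda-closure:
From s0 via lambda: add s9.
From s7 via lambda: add s16.
From s9 via lambda: add s13, s15.
From s15 via lambda: add s5.
From s5 via lambda: add s2.
No new states can be added; the closed set is {s0, s2, s5, s7, s8, s9, s11, s13, s15, s16}.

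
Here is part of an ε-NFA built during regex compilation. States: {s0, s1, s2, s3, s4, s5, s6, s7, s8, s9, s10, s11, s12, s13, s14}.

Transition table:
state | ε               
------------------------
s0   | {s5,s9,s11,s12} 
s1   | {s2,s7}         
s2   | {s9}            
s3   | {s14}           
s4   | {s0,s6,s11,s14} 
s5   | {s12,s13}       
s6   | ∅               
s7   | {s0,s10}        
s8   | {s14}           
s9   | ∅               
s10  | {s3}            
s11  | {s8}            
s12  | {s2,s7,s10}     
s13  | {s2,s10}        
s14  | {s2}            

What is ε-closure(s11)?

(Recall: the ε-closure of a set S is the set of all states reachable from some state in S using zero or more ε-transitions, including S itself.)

Start with {s11}.
From s11 via ε: add s8.
From s8 via ε: add s14.
From s14 via ε: add s2.
From s2 via ε: add s9.
No new states can be added; the closed set is {s2, s8, s9, s11, s14}.

{s2, s8, s9, s11, s14}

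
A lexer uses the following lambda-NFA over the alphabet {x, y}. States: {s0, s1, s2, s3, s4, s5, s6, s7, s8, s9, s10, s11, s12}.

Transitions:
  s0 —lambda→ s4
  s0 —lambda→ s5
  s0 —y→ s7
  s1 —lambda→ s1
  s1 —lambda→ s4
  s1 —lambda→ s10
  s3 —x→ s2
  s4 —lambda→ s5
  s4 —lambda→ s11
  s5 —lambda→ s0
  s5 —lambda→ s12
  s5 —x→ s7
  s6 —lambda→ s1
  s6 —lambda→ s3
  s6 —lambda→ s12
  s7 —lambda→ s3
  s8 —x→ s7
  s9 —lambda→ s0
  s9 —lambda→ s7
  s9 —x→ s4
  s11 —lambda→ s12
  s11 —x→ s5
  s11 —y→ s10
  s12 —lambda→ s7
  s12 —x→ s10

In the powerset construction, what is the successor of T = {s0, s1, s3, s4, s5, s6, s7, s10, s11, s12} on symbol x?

s3 on x → {s2}.
s5 on x → {s7}.
s11 on x → {s5}.
s12 on x → {s10}.
No x-transition from s0, s1, s4, s6, s7, s10.
Union after reading x: {s2, s5, s7, s10}.
Now take the lambda-closure:
From s5 via lambda: add s0, s12.
From s7 via lambda: add s3.
From s0 via lambda: add s4.
From s4 via lambda: add s11.
No new states can be added; the closed set is {s0, s2, s3, s4, s5, s7, s10, s11, s12}.

{s0, s2, s3, s4, s5, s7, s10, s11, s12}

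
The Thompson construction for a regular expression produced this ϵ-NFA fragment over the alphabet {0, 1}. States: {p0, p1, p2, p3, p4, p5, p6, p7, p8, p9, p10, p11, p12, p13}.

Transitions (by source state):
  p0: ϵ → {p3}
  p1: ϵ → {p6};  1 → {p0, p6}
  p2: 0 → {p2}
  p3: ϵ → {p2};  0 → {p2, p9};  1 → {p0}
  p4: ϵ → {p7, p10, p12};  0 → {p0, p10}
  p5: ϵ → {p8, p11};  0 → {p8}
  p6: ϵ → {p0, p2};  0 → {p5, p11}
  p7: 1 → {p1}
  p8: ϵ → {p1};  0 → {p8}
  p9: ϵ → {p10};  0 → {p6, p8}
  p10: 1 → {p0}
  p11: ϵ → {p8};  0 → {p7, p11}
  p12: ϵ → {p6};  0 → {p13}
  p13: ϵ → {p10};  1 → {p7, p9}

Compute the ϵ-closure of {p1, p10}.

Start with {p1, p10}.
From p1 via ϵ: add p6.
From p6 via ϵ: add p0, p2.
From p0 via ϵ: add p3.
No new states can be added; the closed set is {p0, p1, p2, p3, p6, p10}.

{p0, p1, p2, p3, p6, p10}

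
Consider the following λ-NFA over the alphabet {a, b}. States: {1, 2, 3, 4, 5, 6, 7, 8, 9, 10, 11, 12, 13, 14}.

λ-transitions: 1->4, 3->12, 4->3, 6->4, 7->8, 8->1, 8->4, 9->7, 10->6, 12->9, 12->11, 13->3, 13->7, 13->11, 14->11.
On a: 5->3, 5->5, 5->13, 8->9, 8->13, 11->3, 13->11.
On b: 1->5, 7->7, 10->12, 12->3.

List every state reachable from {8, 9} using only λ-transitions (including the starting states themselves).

{1, 3, 4, 7, 8, 9, 11, 12}

Start with {8, 9}.
From 8 via λ: add 1, 4.
From 9 via λ: add 7.
From 4 via λ: add 3.
From 3 via λ: add 12.
From 12 via λ: add 11.
No new states can be added; the closed set is {1, 3, 4, 7, 8, 9, 11, 12}.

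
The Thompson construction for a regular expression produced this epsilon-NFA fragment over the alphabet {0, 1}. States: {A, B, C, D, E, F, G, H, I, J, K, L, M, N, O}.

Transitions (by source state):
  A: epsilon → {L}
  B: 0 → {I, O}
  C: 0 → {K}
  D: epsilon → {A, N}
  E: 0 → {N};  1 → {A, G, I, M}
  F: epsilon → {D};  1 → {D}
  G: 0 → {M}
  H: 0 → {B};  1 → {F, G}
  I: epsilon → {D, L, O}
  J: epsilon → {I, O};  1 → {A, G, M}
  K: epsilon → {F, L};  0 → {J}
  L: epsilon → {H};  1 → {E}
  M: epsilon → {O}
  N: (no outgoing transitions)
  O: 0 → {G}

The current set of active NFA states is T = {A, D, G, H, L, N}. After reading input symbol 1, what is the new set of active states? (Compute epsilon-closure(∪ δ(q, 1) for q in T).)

H on 1 → {F, G}.
L on 1 → {E}.
No 1-transition from A, D, G, N.
Union after reading 1: {E, F, G}.
Now take the epsilon-closure:
From F via epsilon: add D.
From D via epsilon: add A, N.
From A via epsilon: add L.
From L via epsilon: add H.
No new states can be added; the closed set is {A, D, E, F, G, H, L, N}.

{A, D, E, F, G, H, L, N}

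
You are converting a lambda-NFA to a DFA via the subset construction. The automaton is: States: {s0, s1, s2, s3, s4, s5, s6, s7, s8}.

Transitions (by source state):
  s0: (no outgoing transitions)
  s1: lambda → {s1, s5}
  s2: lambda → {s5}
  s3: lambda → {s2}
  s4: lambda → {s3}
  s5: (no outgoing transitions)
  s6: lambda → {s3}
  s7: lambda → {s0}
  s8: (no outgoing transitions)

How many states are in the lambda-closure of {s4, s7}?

6

Start with {s4, s7}.
From s4 via lambda: add s3.
From s7 via lambda: add s0.
From s3 via lambda: add s2.
From s2 via lambda: add s5.
lambda-closure = {s0, s2, s3, s4, s5, s7}, which has 6 states.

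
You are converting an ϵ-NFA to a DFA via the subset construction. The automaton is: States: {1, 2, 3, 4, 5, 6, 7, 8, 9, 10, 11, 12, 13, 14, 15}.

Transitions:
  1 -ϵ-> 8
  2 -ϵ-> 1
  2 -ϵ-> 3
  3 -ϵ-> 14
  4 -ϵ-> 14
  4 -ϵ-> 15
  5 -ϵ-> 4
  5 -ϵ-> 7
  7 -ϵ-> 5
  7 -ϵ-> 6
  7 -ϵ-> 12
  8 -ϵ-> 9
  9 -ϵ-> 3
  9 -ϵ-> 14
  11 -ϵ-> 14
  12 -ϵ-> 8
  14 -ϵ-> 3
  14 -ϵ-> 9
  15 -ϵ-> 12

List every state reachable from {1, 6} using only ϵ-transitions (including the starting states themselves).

Start with {1, 6}.
From 1 via ϵ: add 8.
From 8 via ϵ: add 9.
From 9 via ϵ: add 3, 14.
No new states can be added; the closed set is {1, 3, 6, 8, 9, 14}.

{1, 3, 6, 8, 9, 14}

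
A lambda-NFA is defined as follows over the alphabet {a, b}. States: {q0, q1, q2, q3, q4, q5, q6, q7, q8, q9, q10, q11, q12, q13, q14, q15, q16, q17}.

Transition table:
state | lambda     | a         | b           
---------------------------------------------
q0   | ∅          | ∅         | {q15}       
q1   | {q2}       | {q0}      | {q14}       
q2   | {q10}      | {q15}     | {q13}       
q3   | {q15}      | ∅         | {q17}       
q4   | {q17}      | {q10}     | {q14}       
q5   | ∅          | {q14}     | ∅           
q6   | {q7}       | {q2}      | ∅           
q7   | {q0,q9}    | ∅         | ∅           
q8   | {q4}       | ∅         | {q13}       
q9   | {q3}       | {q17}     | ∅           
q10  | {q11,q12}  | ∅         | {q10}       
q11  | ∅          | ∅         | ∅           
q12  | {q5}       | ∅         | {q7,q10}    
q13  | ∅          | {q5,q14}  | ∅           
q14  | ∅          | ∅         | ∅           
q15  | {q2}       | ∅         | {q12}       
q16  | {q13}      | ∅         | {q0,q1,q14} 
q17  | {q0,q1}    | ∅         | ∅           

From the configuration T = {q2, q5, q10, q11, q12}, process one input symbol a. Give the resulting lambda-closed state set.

{q2, q5, q10, q11, q12, q14, q15}

q2 on a → {q15}.
q5 on a → {q14}.
No a-transition from q10, q11, q12.
Union after reading a: {q14, q15}.
Now take the lambda-closure:
From q15 via lambda: add q2.
From q2 via lambda: add q10.
From q10 via lambda: add q11, q12.
From q12 via lambda: add q5.
No new states can be added; the closed set is {q2, q5, q10, q11, q12, q14, q15}.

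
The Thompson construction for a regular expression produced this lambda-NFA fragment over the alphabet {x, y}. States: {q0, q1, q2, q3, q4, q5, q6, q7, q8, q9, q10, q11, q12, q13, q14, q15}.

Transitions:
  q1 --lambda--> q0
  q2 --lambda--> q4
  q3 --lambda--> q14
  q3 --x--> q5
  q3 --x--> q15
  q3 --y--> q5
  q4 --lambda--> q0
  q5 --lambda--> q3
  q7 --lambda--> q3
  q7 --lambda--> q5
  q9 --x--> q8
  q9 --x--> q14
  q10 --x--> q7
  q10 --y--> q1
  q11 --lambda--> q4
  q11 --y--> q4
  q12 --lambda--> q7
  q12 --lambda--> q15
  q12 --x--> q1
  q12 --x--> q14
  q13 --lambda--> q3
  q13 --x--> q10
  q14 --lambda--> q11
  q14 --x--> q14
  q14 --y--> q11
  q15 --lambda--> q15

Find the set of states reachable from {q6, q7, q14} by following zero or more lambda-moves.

Start with {q6, q7, q14}.
From q7 via lambda: add q3, q5.
From q14 via lambda: add q11.
From q11 via lambda: add q4.
From q4 via lambda: add q0.
No new states can be added; the closed set is {q0, q3, q4, q5, q6, q7, q11, q14}.

{q0, q3, q4, q5, q6, q7, q11, q14}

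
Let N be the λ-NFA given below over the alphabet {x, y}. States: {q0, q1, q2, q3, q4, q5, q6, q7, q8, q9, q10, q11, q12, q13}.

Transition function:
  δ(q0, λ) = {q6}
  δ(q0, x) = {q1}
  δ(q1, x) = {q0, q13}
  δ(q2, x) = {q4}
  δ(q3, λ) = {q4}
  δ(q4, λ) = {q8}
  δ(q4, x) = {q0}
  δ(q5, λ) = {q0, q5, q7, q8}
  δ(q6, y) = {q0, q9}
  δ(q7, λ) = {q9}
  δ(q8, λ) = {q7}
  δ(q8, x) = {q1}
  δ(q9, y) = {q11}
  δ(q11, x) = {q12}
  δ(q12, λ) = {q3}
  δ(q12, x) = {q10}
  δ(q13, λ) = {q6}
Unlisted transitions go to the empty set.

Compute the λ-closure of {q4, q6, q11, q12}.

Start with {q4, q6, q11, q12}.
From q4 via λ: add q8.
From q12 via λ: add q3.
From q8 via λ: add q7.
From q7 via λ: add q9.
No new states can be added; the closed set is {q3, q4, q6, q7, q8, q9, q11, q12}.

{q3, q4, q6, q7, q8, q9, q11, q12}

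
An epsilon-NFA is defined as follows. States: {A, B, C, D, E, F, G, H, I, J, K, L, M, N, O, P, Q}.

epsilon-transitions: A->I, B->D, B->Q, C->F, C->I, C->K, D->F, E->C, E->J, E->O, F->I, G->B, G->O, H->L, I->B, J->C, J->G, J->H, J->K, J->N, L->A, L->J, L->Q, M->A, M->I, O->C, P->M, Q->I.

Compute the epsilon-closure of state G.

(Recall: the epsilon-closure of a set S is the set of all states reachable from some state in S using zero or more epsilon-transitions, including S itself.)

Start with {G}.
From G via epsilon: add B, O.
From B via epsilon: add D, Q.
From O via epsilon: add C.
From C via epsilon: add F, I, K.
No new states can be added; the closed set is {B, C, D, F, G, I, K, O, Q}.

{B, C, D, F, G, I, K, O, Q}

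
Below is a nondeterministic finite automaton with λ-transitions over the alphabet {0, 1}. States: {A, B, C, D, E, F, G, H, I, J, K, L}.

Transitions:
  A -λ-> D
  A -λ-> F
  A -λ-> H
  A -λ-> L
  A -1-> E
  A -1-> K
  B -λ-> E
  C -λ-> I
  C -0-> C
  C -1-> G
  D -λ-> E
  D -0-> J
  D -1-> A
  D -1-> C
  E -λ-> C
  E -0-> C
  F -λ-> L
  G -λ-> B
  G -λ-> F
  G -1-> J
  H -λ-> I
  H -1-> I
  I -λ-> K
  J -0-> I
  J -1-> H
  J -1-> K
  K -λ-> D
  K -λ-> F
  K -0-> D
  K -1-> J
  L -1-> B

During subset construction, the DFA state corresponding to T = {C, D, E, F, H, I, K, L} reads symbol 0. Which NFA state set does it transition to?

{C, D, E, F, I, J, K, L}

C on 0 → {C}.
D on 0 → {J}.
E on 0 → {C}.
K on 0 → {D}.
No 0-transition from F, H, I, L.
Union after reading 0: {C, D, J}.
Now take the λ-closure:
From C via λ: add I.
From D via λ: add E.
From I via λ: add K.
From K via λ: add F.
From F via λ: add L.
No new states can be added; the closed set is {C, D, E, F, I, J, K, L}.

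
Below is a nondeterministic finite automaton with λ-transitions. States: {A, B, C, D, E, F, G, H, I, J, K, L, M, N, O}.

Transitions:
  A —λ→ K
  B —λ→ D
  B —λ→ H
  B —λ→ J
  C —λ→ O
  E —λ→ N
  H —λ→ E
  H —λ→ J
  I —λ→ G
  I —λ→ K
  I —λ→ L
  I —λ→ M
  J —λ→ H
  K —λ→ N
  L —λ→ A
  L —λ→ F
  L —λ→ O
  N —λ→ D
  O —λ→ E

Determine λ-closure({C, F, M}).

Start with {C, F, M}.
From C via λ: add O.
From O via λ: add E.
From E via λ: add N.
From N via λ: add D.
No new states can be added; the closed set is {C, D, E, F, M, N, O}.

{C, D, E, F, M, N, O}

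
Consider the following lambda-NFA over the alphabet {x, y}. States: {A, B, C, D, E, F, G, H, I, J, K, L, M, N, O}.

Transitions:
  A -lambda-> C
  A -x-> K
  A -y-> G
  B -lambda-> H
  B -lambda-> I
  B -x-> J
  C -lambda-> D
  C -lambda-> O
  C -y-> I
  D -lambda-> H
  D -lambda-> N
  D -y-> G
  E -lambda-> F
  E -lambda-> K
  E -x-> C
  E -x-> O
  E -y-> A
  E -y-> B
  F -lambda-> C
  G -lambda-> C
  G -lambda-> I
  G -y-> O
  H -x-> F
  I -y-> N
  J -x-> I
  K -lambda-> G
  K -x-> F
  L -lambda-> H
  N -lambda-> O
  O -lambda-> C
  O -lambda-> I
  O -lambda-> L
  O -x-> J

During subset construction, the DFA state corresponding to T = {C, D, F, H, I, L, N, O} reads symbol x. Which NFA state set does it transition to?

H on x → {F}.
O on x → {J}.
No x-transition from C, D, F, I, L, N.
Union after reading x: {F, J}.
Now take the lambda-closure:
From F via lambda: add C.
From C via lambda: add D, O.
From D via lambda: add H, N.
From O via lambda: add I, L.
No new states can be added; the closed set is {C, D, F, H, I, J, L, N, O}.

{C, D, F, H, I, J, L, N, O}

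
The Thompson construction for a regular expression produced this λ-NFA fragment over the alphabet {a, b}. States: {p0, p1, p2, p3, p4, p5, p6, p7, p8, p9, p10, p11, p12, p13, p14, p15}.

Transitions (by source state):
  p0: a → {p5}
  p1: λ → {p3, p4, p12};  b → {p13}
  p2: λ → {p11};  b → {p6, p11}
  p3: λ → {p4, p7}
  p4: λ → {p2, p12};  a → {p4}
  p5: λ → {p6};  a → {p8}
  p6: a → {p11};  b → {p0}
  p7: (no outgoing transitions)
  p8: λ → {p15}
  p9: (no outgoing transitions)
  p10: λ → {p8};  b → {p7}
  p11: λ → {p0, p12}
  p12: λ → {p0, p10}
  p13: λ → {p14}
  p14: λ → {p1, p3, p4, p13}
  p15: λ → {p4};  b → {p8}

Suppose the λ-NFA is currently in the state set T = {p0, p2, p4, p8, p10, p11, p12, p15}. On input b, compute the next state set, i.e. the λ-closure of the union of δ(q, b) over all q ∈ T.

{p0, p2, p4, p6, p7, p8, p10, p11, p12, p15}

p2 on b → {p6, p11}.
p10 on b → {p7}.
p15 on b → {p8}.
No b-transition from p0, p4, p8, p11, p12.
Union after reading b: {p6, p7, p8, p11}.
Now take the λ-closure:
From p8 via λ: add p15.
From p11 via λ: add p0, p12.
From p12 via λ: add p10.
From p15 via λ: add p4.
From p4 via λ: add p2.
No new states can be added; the closed set is {p0, p2, p4, p6, p7, p8, p10, p11, p12, p15}.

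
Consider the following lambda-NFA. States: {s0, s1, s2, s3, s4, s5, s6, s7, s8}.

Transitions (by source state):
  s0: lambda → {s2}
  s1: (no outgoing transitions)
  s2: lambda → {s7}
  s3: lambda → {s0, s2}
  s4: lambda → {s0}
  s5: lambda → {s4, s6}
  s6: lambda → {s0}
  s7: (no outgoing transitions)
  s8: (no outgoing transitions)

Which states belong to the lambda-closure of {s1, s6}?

{s0, s1, s2, s6, s7}

Start with {s1, s6}.
From s6 via lambda: add s0.
From s0 via lambda: add s2.
From s2 via lambda: add s7.
No new states can be added; the closed set is {s0, s1, s2, s6, s7}.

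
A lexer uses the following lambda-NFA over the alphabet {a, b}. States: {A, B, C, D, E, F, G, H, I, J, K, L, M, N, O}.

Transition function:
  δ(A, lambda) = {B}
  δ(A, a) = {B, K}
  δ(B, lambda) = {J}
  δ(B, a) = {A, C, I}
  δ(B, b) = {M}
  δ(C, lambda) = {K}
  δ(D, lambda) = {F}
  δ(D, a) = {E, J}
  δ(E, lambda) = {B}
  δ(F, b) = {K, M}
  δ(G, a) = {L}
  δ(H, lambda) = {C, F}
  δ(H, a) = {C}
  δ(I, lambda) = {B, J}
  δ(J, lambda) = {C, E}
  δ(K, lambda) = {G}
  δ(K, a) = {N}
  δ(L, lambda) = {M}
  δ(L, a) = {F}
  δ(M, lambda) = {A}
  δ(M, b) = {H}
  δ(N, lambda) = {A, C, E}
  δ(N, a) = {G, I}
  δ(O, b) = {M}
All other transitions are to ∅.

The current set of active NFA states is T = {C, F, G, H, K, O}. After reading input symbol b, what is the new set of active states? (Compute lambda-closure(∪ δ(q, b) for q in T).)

{A, B, C, E, G, J, K, M}

F on b → {K, M}.
O on b → {M}.
No b-transition from C, G, H, K.
Union after reading b: {K, M}.
Now take the lambda-closure:
From K via lambda: add G.
From M via lambda: add A.
From A via lambda: add B.
From B via lambda: add J.
From J via lambda: add C, E.
No new states can be added; the closed set is {A, B, C, E, G, J, K, M}.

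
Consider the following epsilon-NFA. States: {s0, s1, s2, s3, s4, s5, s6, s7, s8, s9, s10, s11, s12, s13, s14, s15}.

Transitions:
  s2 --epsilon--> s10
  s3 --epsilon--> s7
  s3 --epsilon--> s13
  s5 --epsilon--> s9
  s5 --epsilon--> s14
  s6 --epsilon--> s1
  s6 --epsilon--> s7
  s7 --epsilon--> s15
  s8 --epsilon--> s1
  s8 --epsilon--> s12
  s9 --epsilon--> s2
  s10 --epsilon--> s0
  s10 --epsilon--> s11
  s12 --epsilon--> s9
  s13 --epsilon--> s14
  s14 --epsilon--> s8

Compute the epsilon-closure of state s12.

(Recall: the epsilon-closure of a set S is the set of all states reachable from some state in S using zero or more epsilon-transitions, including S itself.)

{s0, s2, s9, s10, s11, s12}

Start with {s12}.
From s12 via epsilon: add s9.
From s9 via epsilon: add s2.
From s2 via epsilon: add s10.
From s10 via epsilon: add s0, s11.
No new states can be added; the closed set is {s0, s2, s9, s10, s11, s12}.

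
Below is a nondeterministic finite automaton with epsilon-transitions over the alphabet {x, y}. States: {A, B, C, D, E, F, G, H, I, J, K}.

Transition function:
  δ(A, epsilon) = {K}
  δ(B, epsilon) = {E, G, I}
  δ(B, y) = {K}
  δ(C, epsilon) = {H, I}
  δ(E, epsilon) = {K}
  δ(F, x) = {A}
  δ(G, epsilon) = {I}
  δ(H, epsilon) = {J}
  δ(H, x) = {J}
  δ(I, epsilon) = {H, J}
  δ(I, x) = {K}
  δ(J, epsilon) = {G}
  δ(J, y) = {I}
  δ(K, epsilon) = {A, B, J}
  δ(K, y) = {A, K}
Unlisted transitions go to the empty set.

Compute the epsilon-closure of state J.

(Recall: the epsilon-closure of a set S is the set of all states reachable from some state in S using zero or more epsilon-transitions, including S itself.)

{G, H, I, J}

Start with {J}.
From J via epsilon: add G.
From G via epsilon: add I.
From I via epsilon: add H.
No new states can be added; the closed set is {G, H, I, J}.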